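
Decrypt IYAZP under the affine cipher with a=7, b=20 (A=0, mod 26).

CIMXD

The inverse of 7 mod 26 is 15, since 7·15=105≡1. Apply D(y)=15·(y−20) mod 26:
I(8): 15·(8−20)=-180≡2 → C
Y(24): 15·(24−20)=60≡8 → I
A(0): 15·(0−20)=-300≡12 → M
Z(25): 15·(25−20)=75≡23 → X
P(15): 15·(15−20)=-75≡3 → D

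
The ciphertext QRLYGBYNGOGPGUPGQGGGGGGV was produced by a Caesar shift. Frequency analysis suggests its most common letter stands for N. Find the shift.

The most frequent ciphertext letter is G (appears 11 times).
G is position 6; N is position 13.
Shift = -7≡19.

19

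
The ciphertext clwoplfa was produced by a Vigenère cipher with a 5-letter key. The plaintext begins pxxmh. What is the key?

nozci

Subtract each crib letter from the matching ciphertext letter (mod 26):
c(2)−p(15)=-13≡13 → n
l(11)−x(23)=-12≡14 → o
w(22)−x(23)=-1≡25 → z
o(14)−m(12)=2 → c
p(15)−h(7)=8 → i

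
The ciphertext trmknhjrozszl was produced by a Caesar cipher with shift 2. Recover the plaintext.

rpkilfhpmxqxj

t(19): 19−2=17 → r
r(17): 17−2=15 → p
m(12): 12−2=10 → k
k(10): 10−2=8 → i
n(13): 13−2=11 → l
h(7): 7−2=5 → f
j(9): 9−2=7 → h
r(17): 17−2=15 → p
o(14): 14−2=12 → m
z(25): 25−2=23 → x
s(18): 18−2=16 → q
z(25): 25−2=23 → x
l(11): 11−2=9 → j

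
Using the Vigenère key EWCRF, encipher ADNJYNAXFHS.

Repeat the key across the message: EWCRFEWCRFE
A(0)+E(4): 4 → E
D(3)+W(22): 25 → Z
N(13)+C(2): 15 → P
J(9)+R(17): 26≡0 → A
Y(24)+F(5): 29≡3 → D
N(13)+E(4): 17 → R
A(0)+W(22): 22 → W
X(23)+C(2): 25 → Z
F(5)+R(17): 22 → W
H(7)+F(5): 12 → M
S(18)+E(4): 22 → W

EZPADRWZWMW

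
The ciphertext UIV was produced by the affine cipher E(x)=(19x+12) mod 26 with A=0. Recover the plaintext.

The inverse of 19 mod 26 is 11, since 19·11=209≡1. Apply D(y)=11·(y−12) mod 26:
U(20): 11·(20−12)=88≡10 → K
I(8): 11·(8−12)=-44≡8 → I
V(21): 11·(21−12)=99≡21 → V

KIV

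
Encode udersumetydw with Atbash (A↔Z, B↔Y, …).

u(20) → f(5)
d(3) → w(22)
e(4) → v(21)
r(17) → i(8)
s(18) → h(7)
u(20) → f(5)
m(12) → n(13)
e(4) → v(21)
t(19) → g(6)
y(24) → b(1)
d(3) → w(22)
w(22) → d(3)

fwvihfnvgbwd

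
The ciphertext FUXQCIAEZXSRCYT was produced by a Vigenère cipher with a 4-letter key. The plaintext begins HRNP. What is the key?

Subtract each crib letter from the matching ciphertext letter (mod 26):
F(5)−H(7)=-2≡24 → Y
U(20)−R(17)=3 → D
X(23)−N(13)=10 → K
Q(16)−P(15)=1 → B

YDKB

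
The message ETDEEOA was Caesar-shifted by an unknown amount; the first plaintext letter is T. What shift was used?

11

From the crib: E(4)−T(19)=-15≡11, so the shift is 11.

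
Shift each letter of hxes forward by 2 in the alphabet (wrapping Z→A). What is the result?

jzgu

h(7): 7+2=9 → j
x(23): 23+2=25 → z
e(4): 4+2=6 → g
s(18): 18+2=20 → u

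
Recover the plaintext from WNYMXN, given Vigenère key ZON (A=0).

XZLNJA

Repeat the key across the ciphertext: ZONZON
W(22)−Z(25): -3≡23 → X
N(13)−O(14): -1≡25 → Z
Y(24)−N(13): 11 → L
M(12)−Z(25): -13≡13 → N
X(23)−O(14): 9 → J
N(13)−N(13): 0 → A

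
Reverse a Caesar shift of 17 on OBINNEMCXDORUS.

XKRWWNVLGMXADB

O(14): 14−17=-3≡23 → X
B(1): 1−17=-16≡10 → K
I(8): 8−17=-9≡17 → R
N(13): 13−17=-4≡22 → W
N(13): 13−17=-4≡22 → W
E(4): 4−17=-13≡13 → N
M(12): 12−17=-5≡21 → V
C(2): 2−17=-15≡11 → L
X(23): 23−17=6 → G
D(3): 3−17=-14≡12 → M
O(14): 14−17=-3≡23 → X
R(17): 17−17=0 → A
U(20): 20−17=3 → D
S(18): 18−17=1 → B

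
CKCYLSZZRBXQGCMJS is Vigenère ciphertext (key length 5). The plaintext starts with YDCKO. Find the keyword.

EHAOX

Subtract each crib letter from the matching ciphertext letter (mod 26):
C(2)−Y(24)=-22≡4 → E
K(10)−D(3)=7 → H
C(2)−C(2)=0 → A
Y(24)−K(10)=14 → O
L(11)−O(14)=-3≡23 → X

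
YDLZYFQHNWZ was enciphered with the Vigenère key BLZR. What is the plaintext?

Repeat the key across the ciphertext: BLZRBLZRBLZ
Y(24)−B(1): 23 → X
D(3)−L(11): -8≡18 → S
L(11)−Z(25): -14≡12 → M
Z(25)−R(17): 8 → I
Y(24)−B(1): 23 → X
F(5)−L(11): -6≡20 → U
Q(16)−Z(25): -9≡17 → R
H(7)−R(17): -10≡16 → Q
N(13)−B(1): 12 → M
W(22)−L(11): 11 → L
Z(25)−Z(25): 0 → A

XSMIXURQMLA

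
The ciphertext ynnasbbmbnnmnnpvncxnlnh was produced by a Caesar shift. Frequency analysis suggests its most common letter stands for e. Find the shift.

9

The most frequent ciphertext letter is n (appears 9 times).
n is position 13; e is position 4.
Shift = 9.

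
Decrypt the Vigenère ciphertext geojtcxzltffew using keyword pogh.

rqiceorswfzypi

Repeat the key across the ciphertext: poghpoghpoghpo
g(6)−p(15): -9≡17 → r
e(4)−o(14): -10≡16 → q
o(14)−g(6): 8 → i
j(9)−h(7): 2 → c
t(19)−p(15): 4 → e
c(2)−o(14): -12≡14 → o
x(23)−g(6): 17 → r
z(25)−h(7): 18 → s
l(11)−p(15): -4≡22 → w
t(19)−o(14): 5 → f
f(5)−g(6): -1≡25 → z
f(5)−h(7): -2≡24 → y
e(4)−p(15): -11≡15 → p
w(22)−o(14): 8 → i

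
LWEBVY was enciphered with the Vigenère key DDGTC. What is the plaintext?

ITYITV

Repeat the key across the ciphertext: DDGTCD
L(11)−D(3): 8 → I
W(22)−D(3): 19 → T
E(4)−G(6): -2≡24 → Y
B(1)−T(19): -18≡8 → I
V(21)−C(2): 19 → T
Y(24)−D(3): 21 → V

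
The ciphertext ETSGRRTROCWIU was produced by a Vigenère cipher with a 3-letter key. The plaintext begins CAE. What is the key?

Subtract each crib letter from the matching ciphertext letter (mod 26):
E(4)−C(2)=2 → C
T(19)−A(0)=19 → T
S(18)−E(4)=14 → O

CTO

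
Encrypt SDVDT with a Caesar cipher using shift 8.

S(18): 18+8=26≡0 → A
D(3): 3+8=11 → L
V(21): 21+8=29≡3 → D
D(3): 3+8=11 → L
T(19): 19+8=27≡1 → B

ALDLB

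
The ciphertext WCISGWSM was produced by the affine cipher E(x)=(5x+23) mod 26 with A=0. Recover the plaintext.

FBXZHFZD

The inverse of 5 mod 26 is 21, since 5·21=105≡1. Apply D(y)=21·(y−23) mod 26:
W(22): 21·(22−23)=-21≡5 → F
C(2): 21·(2−23)=-441≡1 → B
I(8): 21·(8−23)=-315≡23 → X
S(18): 21·(18−23)=-105≡25 → Z
G(6): 21·(6−23)=-357≡7 → H
W(22): 21·(22−23)=-21≡5 → F
S(18): 21·(18−23)=-105≡25 → Z
M(12): 21·(12−23)=-231≡3 → D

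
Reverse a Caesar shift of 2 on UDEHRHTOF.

SBCFPFRMD

U(20): 20−2=18 → S
D(3): 3−2=1 → B
E(4): 4−2=2 → C
H(7): 7−2=5 → F
R(17): 17−2=15 → P
H(7): 7−2=5 → F
T(19): 19−2=17 → R
O(14): 14−2=12 → M
F(5): 5−2=3 → D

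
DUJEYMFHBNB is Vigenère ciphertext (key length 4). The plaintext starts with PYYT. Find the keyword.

Subtract each crib letter from the matching ciphertext letter (mod 26):
D(3)−P(15)=-12≡14 → O
U(20)−Y(24)=-4≡22 → W
J(9)−Y(24)=-15≡11 → L
E(4)−T(19)=-15≡11 → L

OWLL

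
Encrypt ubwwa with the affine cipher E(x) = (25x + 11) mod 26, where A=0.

rkppl

u(20): 25·20+11=511≡17 → r
b(1): 25·1+11=36≡10 → k
w(22): 25·22+11=561≡15 → p
w(22): 25·22+11=561≡15 → p
a(0): 25·0+11=11 → l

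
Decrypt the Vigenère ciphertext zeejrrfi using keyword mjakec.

Repeat the key across the ciphertext: mjakecmj
z(25)−m(12): 13 → n
e(4)−j(9): -5≡21 → v
e(4)−a(0): 4 → e
j(9)−k(10): -1≡25 → z
r(17)−e(4): 13 → n
r(17)−c(2): 15 → p
f(5)−m(12): -7≡19 → t
i(8)−j(9): -1≡25 → z

nveznptz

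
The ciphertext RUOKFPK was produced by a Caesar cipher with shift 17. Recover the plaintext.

ADXTOYT

R(17): 17−17=0 → A
U(20): 20−17=3 → D
O(14): 14−17=-3≡23 → X
K(10): 10−17=-7≡19 → T
F(5): 5−17=-12≡14 → O
P(15): 15−17=-2≡24 → Y
K(10): 10−17=-7≡19 → T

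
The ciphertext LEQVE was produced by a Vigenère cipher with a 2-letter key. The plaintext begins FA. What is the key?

GE

Subtract each crib letter from the matching ciphertext letter (mod 26):
L(11)−F(5)=6 → G
E(4)−A(0)=4 → E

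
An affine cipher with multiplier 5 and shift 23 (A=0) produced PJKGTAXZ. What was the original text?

OSNHULAQ

The inverse of 5 mod 26 is 21, since 5·21=105≡1. Apply D(y)=21·(y−23) mod 26:
P(15): 21·(15−23)=-168≡14 → O
J(9): 21·(9−23)=-294≡18 → S
K(10): 21·(10−23)=-273≡13 → N
G(6): 21·(6−23)=-357≡7 → H
T(19): 21·(19−23)=-84≡20 → U
A(0): 21·(0−23)=-483≡11 → L
X(23): 21·(23−23)=0 → A
Z(25): 21·(25−23)=42≡16 → Q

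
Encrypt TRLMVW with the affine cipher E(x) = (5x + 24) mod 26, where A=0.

T(19): 5·19+24=119≡15 → P
R(17): 5·17+24=109≡5 → F
L(11): 5·11+24=79≡1 → B
M(12): 5·12+24=84≡6 → G
V(21): 5·21+24=129≡25 → Z
W(22): 5·22+24=134≡4 → E

PFBGZE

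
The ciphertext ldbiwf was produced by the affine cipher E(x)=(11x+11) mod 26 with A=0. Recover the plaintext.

aesvbq

The inverse of 11 mod 26 is 19, since 11·19=209≡1. Apply D(y)=19·(y−11) mod 26:
l(11): 19·(11−11)=0 → a
d(3): 19·(3−11)=-152≡4 → e
b(1): 19·(1−11)=-190≡18 → s
i(8): 19·(8−11)=-57≡21 → v
w(22): 19·(22−11)=209≡1 → b
f(5): 19·(5−11)=-114≡16 → q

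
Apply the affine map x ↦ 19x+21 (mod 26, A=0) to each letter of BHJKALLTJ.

B(1): 19·1+21=40≡14 → O
H(7): 19·7+21=154≡24 → Y
J(9): 19·9+21=192≡10 → K
K(10): 19·10+21=211≡3 → D
A(0): 19·0+21=21 → V
L(11): 19·11+21=230≡22 → W
L(11): 19·11+21=230≡22 → W
T(19): 19·19+21=382≡18 → S
J(9): 19·9+21=192≡10 → K

OYKDVWWSK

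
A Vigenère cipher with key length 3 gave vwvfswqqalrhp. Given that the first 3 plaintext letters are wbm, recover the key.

zvj

Subtract each crib letter from the matching ciphertext letter (mod 26):
v(21)−w(22)=-1≡25 → z
w(22)−b(1)=21 → v
v(21)−m(12)=9 → j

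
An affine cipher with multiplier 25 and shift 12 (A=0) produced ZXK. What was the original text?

NPC

The inverse of 25 mod 26 is 25, since 25·25=625≡1. Apply D(y)=25·(y−12) mod 26:
Z(25): 25·(25−12)=325≡13 → N
X(23): 25·(23−12)=275≡15 → P
K(10): 25·(10−12)=-50≡2 → C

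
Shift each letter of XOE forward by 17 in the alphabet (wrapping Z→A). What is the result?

OFV

X(23): 23+17=40≡14 → O
O(14): 14+17=31≡5 → F
E(4): 4+17=21 → V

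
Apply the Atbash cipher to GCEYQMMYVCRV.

G(6) → T(19)
C(2) → X(23)
E(4) → V(21)
Y(24) → B(1)
Q(16) → J(9)
M(12) → N(13)
M(12) → N(13)
Y(24) → B(1)
V(21) → E(4)
C(2) → X(23)
R(17) → I(8)
V(21) → E(4)

TXVBJNNBEXIE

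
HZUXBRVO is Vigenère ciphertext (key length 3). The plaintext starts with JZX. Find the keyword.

Subtract each crib letter from the matching ciphertext letter (mod 26):
H(7)−J(9)=-2≡24 → Y
Z(25)−Z(25)=0 → A
U(20)−X(23)=-3≡23 → X

YAX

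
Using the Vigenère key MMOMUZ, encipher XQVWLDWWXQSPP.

JCJIFCIILCMOB

Repeat the key across the message: MMOMUZMMOMUZM
X(23)+M(12): 35≡9 → J
Q(16)+M(12): 28≡2 → C
V(21)+O(14): 35≡9 → J
W(22)+M(12): 34≡8 → I
L(11)+U(20): 31≡5 → F
D(3)+Z(25): 28≡2 → C
W(22)+M(12): 34≡8 → I
W(22)+M(12): 34≡8 → I
X(23)+O(14): 37≡11 → L
Q(16)+M(12): 28≡2 → C
S(18)+U(20): 38≡12 → M
P(15)+Z(25): 40≡14 → O
P(15)+M(12): 27≡1 → B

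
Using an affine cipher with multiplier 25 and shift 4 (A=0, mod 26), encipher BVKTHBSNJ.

B(1): 25·1+4=29≡3 → D
V(21): 25·21+4=529≡9 → J
K(10): 25·10+4=254≡20 → U
T(19): 25·19+4=479≡11 → L
H(7): 25·7+4=179≡23 → X
B(1): 25·1+4=29≡3 → D
S(18): 25·18+4=454≡12 → M
N(13): 25·13+4=329≡17 → R
J(9): 25·9+4=229≡21 → V

DJULXDMRV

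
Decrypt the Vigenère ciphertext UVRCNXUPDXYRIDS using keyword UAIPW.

Repeat the key across the ciphertext: UAIPWUAIPWUAIPW
U(20)−U(20): 0 → A
V(21)−A(0): 21 → V
R(17)−I(8): 9 → J
C(2)−P(15): -13≡13 → N
N(13)−W(22): -9≡17 → R
X(23)−U(20): 3 → D
U(20)−A(0): 20 → U
P(15)−I(8): 7 → H
D(3)−P(15): -12≡14 → O
X(23)−W(22): 1 → B
Y(24)−U(20): 4 → E
R(17)−A(0): 17 → R
I(8)−I(8): 0 → A
D(3)−P(15): -12≡14 → O
S(18)−W(22): -4≡22 → W

AVJNRDUHOBERAOW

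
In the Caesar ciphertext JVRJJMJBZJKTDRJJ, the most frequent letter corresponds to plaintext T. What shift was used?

The most frequent ciphertext letter is J (appears 7 times).
J is position 9; T is position 19.
Shift = -10≡16.

16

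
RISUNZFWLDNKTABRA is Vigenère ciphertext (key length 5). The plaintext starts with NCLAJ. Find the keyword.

Subtract each crib letter from the matching ciphertext letter (mod 26):
R(17)−N(13)=4 → E
I(8)−C(2)=6 → G
S(18)−L(11)=7 → H
U(20)−A(0)=20 → U
N(13)−J(9)=4 → E

EGHUE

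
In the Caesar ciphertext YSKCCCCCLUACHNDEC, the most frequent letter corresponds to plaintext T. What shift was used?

9

The most frequent ciphertext letter is C (appears 7 times).
C is position 2; T is position 19.
Shift = -17≡9.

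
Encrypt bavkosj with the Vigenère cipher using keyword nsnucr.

Repeat the key across the message: nsnucrn
b(1)+n(13): 14 → o
a(0)+s(18): 18 → s
v(21)+n(13): 34≡8 → i
k(10)+u(20): 30≡4 → e
o(14)+c(2): 16 → q
s(18)+r(17): 35≡9 → j
j(9)+n(13): 22 → w

osieqjw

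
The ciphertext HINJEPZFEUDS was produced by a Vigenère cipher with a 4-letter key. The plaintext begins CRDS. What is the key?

FRKR

Subtract each crib letter from the matching ciphertext letter (mod 26):
H(7)−C(2)=5 → F
I(8)−R(17)=-9≡17 → R
N(13)−D(3)=10 → K
J(9)−S(18)=-9≡17 → R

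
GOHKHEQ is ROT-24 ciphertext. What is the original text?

IQJMJGS

G(6): 6−24=-18≡8 → I
O(14): 14−24=-10≡16 → Q
H(7): 7−24=-17≡9 → J
K(10): 10−24=-14≡12 → M
H(7): 7−24=-17≡9 → J
E(4): 4−24=-20≡6 → G
Q(16): 16−24=-8≡18 → S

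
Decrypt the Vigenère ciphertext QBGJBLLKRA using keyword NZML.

DCUYOMZZEB

Repeat the key across the ciphertext: NZMLNZMLNZ
Q(16)−N(13): 3 → D
B(1)−Z(25): -24≡2 → C
G(6)−M(12): -6≡20 → U
J(9)−L(11): -2≡24 → Y
B(1)−N(13): -12≡14 → O
L(11)−Z(25): -14≡12 → M
L(11)−M(12): -1≡25 → Z
K(10)−L(11): -1≡25 → Z
R(17)−N(13): 4 → E
A(0)−Z(25): -25≡1 → B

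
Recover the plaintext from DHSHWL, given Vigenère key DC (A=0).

AFPFTJ

Repeat the key across the ciphertext: DCDCDC
D(3)−D(3): 0 → A
H(7)−C(2): 5 → F
S(18)−D(3): 15 → P
H(7)−C(2): 5 → F
W(22)−D(3): 19 → T
L(11)−C(2): 9 → J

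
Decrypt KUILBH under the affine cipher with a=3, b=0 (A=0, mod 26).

The inverse of 3 mod 26 is 9, since 3·9=27≡1. Apply D(y)=9·(y−0) mod 26:
K(10): 9·(10−0)=90≡12 → M
U(20): 9·(20−0)=180≡24 → Y
I(8): 9·(8−0)=72≡20 → U
L(11): 9·(11−0)=99≡21 → V
B(1): 9·(1−0)=9 → J
H(7): 9·(7−0)=63≡11 → L

MYUVJL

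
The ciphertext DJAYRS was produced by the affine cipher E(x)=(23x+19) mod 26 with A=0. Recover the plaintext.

The inverse of 23 mod 26 is 17, since 23·17=391≡1. Apply D(y)=17·(y−19) mod 26:
D(3): 17·(3−19)=-272≡14 → O
J(9): 17·(9−19)=-170≡12 → M
A(0): 17·(0−19)=-323≡15 → P
Y(24): 17·(24−19)=85≡7 → H
R(17): 17·(17−19)=-34≡18 → S
S(18): 17·(18−19)=-17≡9 → J

OMPHSJ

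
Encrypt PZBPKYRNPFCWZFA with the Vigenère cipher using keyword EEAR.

TDBGOCRETJCNDJA

Repeat the key across the message: EEAREEAREEAREEA
P(15)+E(4): 19 → T
Z(25)+E(4): 29≡3 → D
B(1)+A(0): 1 → B
P(15)+R(17): 32≡6 → G
K(10)+E(4): 14 → O
Y(24)+E(4): 28≡2 → C
R(17)+A(0): 17 → R
N(13)+R(17): 30≡4 → E
P(15)+E(4): 19 → T
F(5)+E(4): 9 → J
C(2)+A(0): 2 → C
W(22)+R(17): 39≡13 → N
Z(25)+E(4): 29≡3 → D
F(5)+E(4): 9 → J
A(0)+A(0): 0 → A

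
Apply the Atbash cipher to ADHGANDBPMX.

ZWSTZMWYKNC

A(0) → Z(25)
D(3) → W(22)
H(7) → S(18)
G(6) → T(19)
A(0) → Z(25)
N(13) → M(12)
D(3) → W(22)
B(1) → Y(24)
P(15) → K(10)
M(12) → N(13)
X(23) → C(2)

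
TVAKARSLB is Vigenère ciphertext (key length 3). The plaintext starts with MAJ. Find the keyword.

Subtract each crib letter from the matching ciphertext letter (mod 26):
T(19)−M(12)=7 → H
V(21)−A(0)=21 → V
A(0)−J(9)=-9≡17 → R

HVR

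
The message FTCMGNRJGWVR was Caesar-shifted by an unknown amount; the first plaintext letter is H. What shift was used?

From the crib: F(5)−H(7)=-2≡24, so the shift is 24.

24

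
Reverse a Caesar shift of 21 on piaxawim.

unfcfbnr

p(15): 15−21=-6≡20 → u
i(8): 8−21=-13≡13 → n
a(0): 0−21=-21≡5 → f
x(23): 23−21=2 → c
a(0): 0−21=-21≡5 → f
w(22): 22−21=1 → b
i(8): 8−21=-13≡13 → n
m(12): 12−21=-9≡17 → r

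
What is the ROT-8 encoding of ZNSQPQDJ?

HVAYXYLR

Z(25): 25+8=33≡7 → H
N(13): 13+8=21 → V
S(18): 18+8=26≡0 → A
Q(16): 16+8=24 → Y
P(15): 15+8=23 → X
Q(16): 16+8=24 → Y
D(3): 3+8=11 → L
J(9): 9+8=17 → R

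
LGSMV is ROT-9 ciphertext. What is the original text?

CXJDM

L(11): 11−9=2 → C
G(6): 6−9=-3≡23 → X
S(18): 18−9=9 → J
M(12): 12−9=3 → D
V(21): 21−9=12 → M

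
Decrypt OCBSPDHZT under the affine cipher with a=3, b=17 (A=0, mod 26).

ZVMJIEOUS

The inverse of 3 mod 26 is 9, since 3·9=27≡1. Apply D(y)=9·(y−17) mod 26:
O(14): 9·(14−17)=-27≡25 → Z
C(2): 9·(2−17)=-135≡21 → V
B(1): 9·(1−17)=-144≡12 → M
S(18): 9·(18−17)=9 → J
P(15): 9·(15−17)=-18≡8 → I
D(3): 9·(3−17)=-126≡4 → E
H(7): 9·(7−17)=-90≡14 → O
Z(25): 9·(25−17)=72≡20 → U
T(19): 9·(19−17)=18 → S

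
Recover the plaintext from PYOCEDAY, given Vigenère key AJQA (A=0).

PPYCEUKY

Repeat the key across the ciphertext: AJQAAJQA
P(15)−A(0): 15 → P
Y(24)−J(9): 15 → P
O(14)−Q(16): -2≡24 → Y
C(2)−A(0): 2 → C
E(4)−A(0): 4 → E
D(3)−J(9): -6≡20 → U
A(0)−Q(16): -16≡10 → K
Y(24)−A(0): 24 → Y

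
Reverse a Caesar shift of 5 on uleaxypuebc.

pgzvstkpzwx

u(20): 20−5=15 → p
l(11): 11−5=6 → g
e(4): 4−5=-1≡25 → z
a(0): 0−5=-5≡21 → v
x(23): 23−5=18 → s
y(24): 24−5=19 → t
p(15): 15−5=10 → k
u(20): 20−5=15 → p
e(4): 4−5=-1≡25 → z
b(1): 1−5=-4≡22 → w
c(2): 2−5=-3≡23 → x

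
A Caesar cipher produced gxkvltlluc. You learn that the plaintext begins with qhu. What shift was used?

From the crib: g(6)−q(16)=-10≡16, so the shift is 16.

16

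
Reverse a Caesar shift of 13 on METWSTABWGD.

ZRGJFGNOJTQ

M(12): 12−13=-1≡25 → Z
E(4): 4−13=-9≡17 → R
T(19): 19−13=6 → G
W(22): 22−13=9 → J
S(18): 18−13=5 → F
T(19): 19−13=6 → G
A(0): 0−13=-13≡13 → N
B(1): 1−13=-12≡14 → O
W(22): 22−13=9 → J
G(6): 6−13=-7≡19 → T
D(3): 3−13=-10≡16 → Q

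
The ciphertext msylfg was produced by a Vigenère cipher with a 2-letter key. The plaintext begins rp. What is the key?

Subtract each crib letter from the matching ciphertext letter (mod 26):
m(12)−r(17)=-5≡21 → v
s(18)−p(15)=3 → d

vd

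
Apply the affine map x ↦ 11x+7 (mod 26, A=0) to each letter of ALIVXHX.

A(0): 11·0+7=7 → H
L(11): 11·11+7=128≡24 → Y
I(8): 11·8+7=95≡17 → R
V(21): 11·21+7=238≡4 → E
X(23): 11·23+7=260≡0 → A
H(7): 11·7+7=84≡6 → G
X(23): 11·23+7=260≡0 → A

HYREAGA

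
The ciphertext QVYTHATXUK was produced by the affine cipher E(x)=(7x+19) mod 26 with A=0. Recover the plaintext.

HEXACBAIPV

The inverse of 7 mod 26 is 15, since 7·15=105≡1. Apply D(y)=15·(y−19) mod 26:
Q(16): 15·(16−19)=-45≡7 → H
V(21): 15·(21−19)=30≡4 → E
Y(24): 15·(24−19)=75≡23 → X
T(19): 15·(19−19)=0 → A
H(7): 15·(7−19)=-180≡2 → C
A(0): 15·(0−19)=-285≡1 → B
T(19): 15·(19−19)=0 → A
X(23): 15·(23−19)=60≡8 → I
U(20): 15·(20−19)=15 → P
K(10): 15·(10−19)=-135≡21 → V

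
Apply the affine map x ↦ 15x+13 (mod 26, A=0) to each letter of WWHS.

FFOX

W(22): 15·22+13=343≡5 → F
W(22): 15·22+13=343≡5 → F
H(7): 15·7+13=118≡14 → O
S(18): 15·18+13=283≡23 → X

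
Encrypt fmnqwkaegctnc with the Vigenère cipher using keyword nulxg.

sgyncxupdighn

Repeat the key across the message: nulxgnulxgnul
f(5)+n(13): 18 → s
m(12)+u(20): 32≡6 → g
n(13)+l(11): 24 → y
q(16)+x(23): 39≡13 → n
w(22)+g(6): 28≡2 → c
k(10)+n(13): 23 → x
a(0)+u(20): 20 → u
e(4)+l(11): 15 → p
g(6)+x(23): 29≡3 → d
c(2)+g(6): 8 → i
t(19)+n(13): 32≡6 → g
n(13)+u(20): 33≡7 → h
c(2)+l(11): 13 → n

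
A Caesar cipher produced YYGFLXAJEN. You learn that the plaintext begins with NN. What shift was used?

11

From the crib: Y(24)−N(13)=11, so the shift is 11.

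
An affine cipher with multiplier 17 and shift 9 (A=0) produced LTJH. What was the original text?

UWAG

The inverse of 17 mod 26 is 23, since 17·23=391≡1. Apply D(y)=23·(y−9) mod 26:
L(11): 23·(11−9)=46≡20 → U
T(19): 23·(19−9)=230≡22 → W
J(9): 23·(9−9)=0 → A
H(7): 23·(7−9)=-46≡6 → G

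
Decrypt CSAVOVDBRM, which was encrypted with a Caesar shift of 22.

C(2): 2−22=-20≡6 → G
S(18): 18−22=-4≡22 → W
A(0): 0−22=-22≡4 → E
V(21): 21−22=-1≡25 → Z
O(14): 14−22=-8≡18 → S
V(21): 21−22=-1≡25 → Z
D(3): 3−22=-19≡7 → H
B(1): 1−22=-21≡5 → F
R(17): 17−22=-5≡21 → V
M(12): 12−22=-10≡16 → Q

GWEZSZHFVQ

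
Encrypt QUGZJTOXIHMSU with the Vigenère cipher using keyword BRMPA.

Repeat the key across the message: BRMPABRMPABRM
Q(16)+B(1): 17 → R
U(20)+R(17): 37≡11 → L
G(6)+M(12): 18 → S
Z(25)+P(15): 40≡14 → O
J(9)+A(0): 9 → J
T(19)+B(1): 20 → U
O(14)+R(17): 31≡5 → F
X(23)+M(12): 35≡9 → J
I(8)+P(15): 23 → X
H(7)+A(0): 7 → H
M(12)+B(1): 13 → N
S(18)+R(17): 35≡9 → J
U(20)+M(12): 32≡6 → G

RLSOJUFJXHNJG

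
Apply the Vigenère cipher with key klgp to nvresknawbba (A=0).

Repeat the key across the message: klgpklgpklgp
n(13)+k(10): 23 → x
v(21)+l(11): 32≡6 → g
r(17)+g(6): 23 → x
e(4)+p(15): 19 → t
s(18)+k(10): 28≡2 → c
k(10)+l(11): 21 → v
n(13)+g(6): 19 → t
a(0)+p(15): 15 → p
w(22)+k(10): 32≡6 → g
b(1)+l(11): 12 → m
b(1)+g(6): 7 → h
a(0)+p(15): 15 → p

xgxtcvtpgmhp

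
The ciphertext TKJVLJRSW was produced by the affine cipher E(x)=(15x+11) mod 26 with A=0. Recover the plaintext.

The inverse of 15 mod 26 is 7, since 15·7=105≡1. Apply D(y)=7·(y−11) mod 26:
T(19): 7·(19−11)=56≡4 → E
K(10): 7·(10−11)=-7≡19 → T
J(9): 7·(9−11)=-14≡12 → M
V(21): 7·(21−11)=70≡18 → S
L(11): 7·(11−11)=0 → A
J(9): 7·(9−11)=-14≡12 → M
R(17): 7·(17−11)=42≡16 → Q
S(18): 7·(18−11)=49≡23 → X
W(22): 7·(22−11)=77≡25 → Z

ETMSAMQXZ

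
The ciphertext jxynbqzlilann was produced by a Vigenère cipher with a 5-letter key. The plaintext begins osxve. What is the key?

vfbsx

Subtract each crib letter from the matching ciphertext letter (mod 26):
j(9)−o(14)=-5≡21 → v
x(23)−s(18)=5 → f
y(24)−x(23)=1 → b
n(13)−v(21)=-8≡18 → s
b(1)−e(4)=-3≡23 → x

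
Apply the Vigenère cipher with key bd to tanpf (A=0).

udosg

Repeat the key across the message: bdbdb
t(19)+b(1): 20 → u
a(0)+d(3): 3 → d
n(13)+b(1): 14 → o
p(15)+d(3): 18 → s
f(5)+b(1): 6 → g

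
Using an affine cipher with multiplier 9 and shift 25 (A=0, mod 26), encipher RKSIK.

R(17): 9·17+25=178≡22 → W
K(10): 9·10+25=115≡11 → L
S(18): 9·18+25=187≡5 → F
I(8): 9·8+25=97≡19 → T
K(10): 9·10+25=115≡11 → L

WLFTL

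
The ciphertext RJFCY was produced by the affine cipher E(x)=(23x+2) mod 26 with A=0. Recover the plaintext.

The inverse of 23 mod 26 is 17, since 23·17=391≡1. Apply D(y)=17·(y−2) mod 26:
R(17): 17·(17−2)=255≡21 → V
J(9): 17·(9−2)=119≡15 → P
F(5): 17·(5−2)=51≡25 → Z
C(2): 17·(2−2)=0 → A
Y(24): 17·(24−2)=374≡10 → K

VPZAK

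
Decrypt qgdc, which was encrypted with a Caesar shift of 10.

q(16): 16−10=6 → g
g(6): 6−10=-4≡22 → w
d(3): 3−10=-7≡19 → t
c(2): 2−10=-8≡18 → s

gwts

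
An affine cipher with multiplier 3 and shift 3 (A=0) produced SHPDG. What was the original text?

The inverse of 3 mod 26 is 9, since 3·9=27≡1. Apply D(y)=9·(y−3) mod 26:
S(18): 9·(18−3)=135≡5 → F
H(7): 9·(7−3)=36≡10 → K
P(15): 9·(15−3)=108≡4 → E
D(3): 9·(3−3)=0 → A
G(6): 9·(6−3)=27≡1 → B

FKEAB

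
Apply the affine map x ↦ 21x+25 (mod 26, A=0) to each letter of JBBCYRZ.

J(9): 21·9+25=214≡6 → G
B(1): 21·1+25=46≡20 → U
B(1): 21·1+25=46≡20 → U
C(2): 21·2+25=67≡15 → P
Y(24): 21·24+25=529≡9 → J
R(17): 21·17+25=382≡18 → S
Z(25): 21·25+25=550≡4 → E

GUUPJSE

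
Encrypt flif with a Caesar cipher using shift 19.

yeby

f(5): 5+19=24 → y
l(11): 11+19=30≡4 → e
i(8): 8+19=27≡1 → b
f(5): 5+19=24 → y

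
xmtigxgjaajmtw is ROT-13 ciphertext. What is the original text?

kzgvtktwnnwzgj

x(23): 23−13=10 → k
m(12): 12−13=-1≡25 → z
t(19): 19−13=6 → g
i(8): 8−13=-5≡21 → v
g(6): 6−13=-7≡19 → t
x(23): 23−13=10 → k
g(6): 6−13=-7≡19 → t
j(9): 9−13=-4≡22 → w
a(0): 0−13=-13≡13 → n
a(0): 0−13=-13≡13 → n
j(9): 9−13=-4≡22 → w
m(12): 12−13=-1≡25 → z
t(19): 19−13=6 → g
w(22): 22−13=9 → j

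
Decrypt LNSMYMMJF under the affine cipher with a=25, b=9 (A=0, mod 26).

YWRXLXXAE

The inverse of 25 mod 26 is 25, since 25·25=625≡1. Apply D(y)=25·(y−9) mod 26:
L(11): 25·(11−9)=50≡24 → Y
N(13): 25·(13−9)=100≡22 → W
S(18): 25·(18−9)=225≡17 → R
M(12): 25·(12−9)=75≡23 → X
Y(24): 25·(24−9)=375≡11 → L
M(12): 25·(12−9)=75≡23 → X
M(12): 25·(12−9)=75≡23 → X
J(9): 25·(9−9)=0 → A
F(5): 25·(5−9)=-100≡4 → E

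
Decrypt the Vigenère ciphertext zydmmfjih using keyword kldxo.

Repeat the key across the ciphertext: kldxokldx
z(25)−k(10): 15 → p
y(24)−l(11): 13 → n
d(3)−d(3): 0 → a
m(12)−x(23): -11≡15 → p
m(12)−o(14): -2≡24 → y
f(5)−k(10): -5≡21 → v
j(9)−l(11): -2≡24 → y
i(8)−d(3): 5 → f
h(7)−x(23): -16≡10 → k

pnapyvyfk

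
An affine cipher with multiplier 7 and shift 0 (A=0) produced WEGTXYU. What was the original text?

The inverse of 7 mod 26 is 15, since 7·15=105≡1. Apply D(y)=15·(y−0) mod 26:
W(22): 15·(22−0)=330≡18 → S
E(4): 15·(4−0)=60≡8 → I
G(6): 15·(6−0)=90≡12 → M
T(19): 15·(19−0)=285≡25 → Z
X(23): 15·(23−0)=345≡7 → H
Y(24): 15·(24−0)=360≡22 → W
U(20): 15·(20−0)=300≡14 → O

SIMZHWO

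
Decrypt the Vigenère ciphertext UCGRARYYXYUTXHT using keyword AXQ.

UFQRDBYBHYXDXKD

Repeat the key across the ciphertext: AXQAXQAXQAXQAXQ
U(20)−A(0): 20 → U
C(2)−X(23): -21≡5 → F
G(6)−Q(16): -10≡16 → Q
R(17)−A(0): 17 → R
A(0)−X(23): -23≡3 → D
R(17)−Q(16): 1 → B
Y(24)−A(0): 24 → Y
Y(24)−X(23): 1 → B
X(23)−Q(16): 7 → H
Y(24)−A(0): 24 → Y
U(20)−X(23): -3≡23 → X
T(19)−Q(16): 3 → D
X(23)−A(0): 23 → X
H(7)−X(23): -16≡10 → K
T(19)−Q(16): 3 → D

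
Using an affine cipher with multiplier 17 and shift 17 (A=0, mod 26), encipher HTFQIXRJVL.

GCYDXSUOKW

H(7): 17·7+17=136≡6 → G
T(19): 17·19+17=340≡2 → C
F(5): 17·5+17=102≡24 → Y
Q(16): 17·16+17=289≡3 → D
I(8): 17·8+17=153≡23 → X
X(23): 17·23+17=408≡18 → S
R(17): 17·17+17=306≡20 → U
J(9): 17·9+17=170≡14 → O
V(21): 17·21+17=374≡10 → K
L(11): 17·11+17=204≡22 → W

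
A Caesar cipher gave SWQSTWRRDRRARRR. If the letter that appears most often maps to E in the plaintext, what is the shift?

13

The most frequent ciphertext letter is R (appears 7 times).
R is position 17; E is position 4.
Shift = 13.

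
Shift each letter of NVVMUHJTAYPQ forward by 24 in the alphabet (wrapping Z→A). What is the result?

LTTKSFHRYWNO

N(13): 13+24=37≡11 → L
V(21): 21+24=45≡19 → T
V(21): 21+24=45≡19 → T
M(12): 12+24=36≡10 → K
U(20): 20+24=44≡18 → S
H(7): 7+24=31≡5 → F
J(9): 9+24=33≡7 → H
T(19): 19+24=43≡17 → R
A(0): 0+24=24 → Y
Y(24): 24+24=48≡22 → W
P(15): 15+24=39≡13 → N
Q(16): 16+24=40≡14 → O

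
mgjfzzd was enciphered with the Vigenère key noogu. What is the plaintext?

Repeat the key across the ciphertext: nooguno
m(12)−n(13): -1≡25 → z
g(6)−o(14): -8≡18 → s
j(9)−o(14): -5≡21 → v
f(5)−g(6): -1≡25 → z
z(25)−u(20): 5 → f
z(25)−n(13): 12 → m
d(3)−o(14): -11≡15 → p

zsvzfmp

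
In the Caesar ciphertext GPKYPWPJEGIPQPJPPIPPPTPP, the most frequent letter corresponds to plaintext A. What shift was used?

15

The most frequent ciphertext letter is P (appears 12 times).
P is position 15; A is position 0.
Shift = 15.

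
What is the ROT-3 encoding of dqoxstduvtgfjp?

d(3): 3+3=6 → g
q(16): 16+3=19 → t
o(14): 14+3=17 → r
x(23): 23+3=26≡0 → a
s(18): 18+3=21 → v
t(19): 19+3=22 → w
d(3): 3+3=6 → g
u(20): 20+3=23 → x
v(21): 21+3=24 → y
t(19): 19+3=22 → w
g(6): 6+3=9 → j
f(5): 5+3=8 → i
j(9): 9+3=12 → m
p(15): 15+3=18 → s

gtravwgxywjims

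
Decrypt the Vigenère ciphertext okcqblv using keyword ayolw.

omofflx

Repeat the key across the ciphertext: ayolway
o(14)−a(0): 14 → o
k(10)−y(24): -14≡12 → m
c(2)−o(14): -12≡14 → o
q(16)−l(11): 5 → f
b(1)−w(22): -21≡5 → f
l(11)−a(0): 11 → l
v(21)−y(24): -3≡23 → x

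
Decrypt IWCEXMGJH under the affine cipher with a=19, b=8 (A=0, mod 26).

The inverse of 19 mod 26 is 11, since 19·11=209≡1. Apply D(y)=11·(y−8) mod 26:
I(8): 11·(8−8)=0 → A
W(22): 11·(22−8)=154≡24 → Y
C(2): 11·(2−8)=-66≡12 → M
E(4): 11·(4−8)=-44≡8 → I
X(23): 11·(23−8)=165≡9 → J
M(12): 11·(12−8)=44≡18 → S
G(6): 11·(6−8)=-22≡4 → E
J(9): 11·(9−8)=11 → L
H(7): 11·(7−8)=-11≡15 → P

AYMIJSELP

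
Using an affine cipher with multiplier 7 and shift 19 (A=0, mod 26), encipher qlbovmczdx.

q(16): 7·16+19=131≡1 → b
l(11): 7·11+19=96≡18 → s
b(1): 7·1+19=26≡0 → a
o(14): 7·14+19=117≡13 → n
v(21): 7·21+19=166≡10 → k
m(12): 7·12+19=103≡25 → z
c(2): 7·2+19=33≡7 → h
z(25): 7·25+19=194≡12 → m
d(3): 7·3+19=40≡14 → o
x(23): 7·23+19=180≡24 → y

bsankzhmoy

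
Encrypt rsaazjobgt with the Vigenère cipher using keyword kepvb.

bwpvatsqbu

Repeat the key across the message: kepvbkepvb
r(17)+k(10): 27≡1 → b
s(18)+e(4): 22 → w
a(0)+p(15): 15 → p
a(0)+v(21): 21 → v
z(25)+b(1): 26≡0 → a
j(9)+k(10): 19 → t
o(14)+e(4): 18 → s
b(1)+p(15): 16 → q
g(6)+v(21): 27≡1 → b
t(19)+b(1): 20 → u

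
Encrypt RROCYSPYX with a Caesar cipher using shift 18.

R(17): 17+18=35≡9 → J
R(17): 17+18=35≡9 → J
O(14): 14+18=32≡6 → G
C(2): 2+18=20 → U
Y(24): 24+18=42≡16 → Q
S(18): 18+18=36≡10 → K
P(15): 15+18=33≡7 → H
Y(24): 24+18=42≡16 → Q
X(23): 23+18=41≡15 → P

JJGUQKHQP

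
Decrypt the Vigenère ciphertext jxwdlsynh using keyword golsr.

djllumkcp

Repeat the key across the ciphertext: golsrgols
j(9)−g(6): 3 → d
x(23)−o(14): 9 → j
w(22)−l(11): 11 → l
d(3)−s(18): -15≡11 → l
l(11)−r(17): -6≡20 → u
s(18)−g(6): 12 → m
y(24)−o(14): 10 → k
n(13)−l(11): 2 → c
h(7)−s(18): -11≡15 → p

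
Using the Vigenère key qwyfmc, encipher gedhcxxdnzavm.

Repeat the key across the message: qwyfmcqwyfmcq
g(6)+q(16): 22 → w
e(4)+w(22): 26≡0 → a
d(3)+y(24): 27≡1 → b
h(7)+f(5): 12 → m
c(2)+m(12): 14 → o
x(23)+c(2): 25 → z
x(23)+q(16): 39≡13 → n
d(3)+w(22): 25 → z
n(13)+y(24): 37≡11 → l
z(25)+f(5): 30≡4 → e
a(0)+m(12): 12 → m
v(21)+c(2): 23 → x
m(12)+q(16): 28≡2 → c

wabmoznzlemxc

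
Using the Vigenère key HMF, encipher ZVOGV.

Repeat the key across the message: HMFHM
Z(25)+H(7): 32≡6 → G
V(21)+M(12): 33≡7 → H
O(14)+F(5): 19 → T
G(6)+H(7): 13 → N
V(21)+M(12): 33≡7 → H

GHTNH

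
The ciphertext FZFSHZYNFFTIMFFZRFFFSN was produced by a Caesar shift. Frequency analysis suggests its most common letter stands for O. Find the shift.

The most frequent ciphertext letter is F (appears 9 times).
F is position 5; O is position 14.
Shift = -9≡17.

17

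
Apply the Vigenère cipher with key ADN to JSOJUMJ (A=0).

JVBJXZJ

Repeat the key across the message: ADNADNA
J(9)+A(0): 9 → J
S(18)+D(3): 21 → V
O(14)+N(13): 27≡1 → B
J(9)+A(0): 9 → J
U(20)+D(3): 23 → X
M(12)+N(13): 25 → Z
J(9)+A(0): 9 → J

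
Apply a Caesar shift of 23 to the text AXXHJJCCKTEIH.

A(0): 0+23=23 → X
X(23): 23+23=46≡20 → U
X(23): 23+23=46≡20 → U
H(7): 7+23=30≡4 → E
J(9): 9+23=32≡6 → G
J(9): 9+23=32≡6 → G
C(2): 2+23=25 → Z
C(2): 2+23=25 → Z
K(10): 10+23=33≡7 → H
T(19): 19+23=42≡16 → Q
E(4): 4+23=27≡1 → B
I(8): 8+23=31≡5 → F
H(7): 7+23=30≡4 → E

XUUEGGZZHQBFE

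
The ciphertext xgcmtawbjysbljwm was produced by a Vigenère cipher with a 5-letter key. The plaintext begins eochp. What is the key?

Subtract each crib letter from the matching ciphertext letter (mod 26):
x(23)−e(4)=19 → t
g(6)−o(14)=-8≡18 → s
c(2)−c(2)=0 → a
m(12)−h(7)=5 → f
t(19)−p(15)=4 → e

tsafe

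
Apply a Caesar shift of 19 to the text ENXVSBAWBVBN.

E(4): 4+19=23 → X
N(13): 13+19=32≡6 → G
X(23): 23+19=42≡16 → Q
V(21): 21+19=40≡14 → O
S(18): 18+19=37≡11 → L
B(1): 1+19=20 → U
A(0): 0+19=19 → T
W(22): 22+19=41≡15 → P
B(1): 1+19=20 → U
V(21): 21+19=40≡14 → O
B(1): 1+19=20 → U
N(13): 13+19=32≡6 → G

XGQOLUTPUOUG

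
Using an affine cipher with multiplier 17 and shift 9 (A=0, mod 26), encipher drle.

imoz

d(3): 17·3+9=60≡8 → i
r(17): 17·17+9=298≡12 → m
l(11): 17·11+9=196≡14 → o
e(4): 17·4+9=77≡25 → z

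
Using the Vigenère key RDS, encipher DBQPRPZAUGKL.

Repeat the key across the message: RDSRDSRDSRDS
D(3)+R(17): 20 → U
B(1)+D(3): 4 → E
Q(16)+S(18): 34≡8 → I
P(15)+R(17): 32≡6 → G
R(17)+D(3): 20 → U
P(15)+S(18): 33≡7 → H
Z(25)+R(17): 42≡16 → Q
A(0)+D(3): 3 → D
U(20)+S(18): 38≡12 → M
G(6)+R(17): 23 → X
K(10)+D(3): 13 → N
L(11)+S(18): 29≡3 → D

UEIGUHQDMXND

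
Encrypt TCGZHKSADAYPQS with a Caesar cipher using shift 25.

SBFYGJRZCZXOPR

T(19): 19+25=44≡18 → S
C(2): 2+25=27≡1 → B
G(6): 6+25=31≡5 → F
Z(25): 25+25=50≡24 → Y
H(7): 7+25=32≡6 → G
K(10): 10+25=35≡9 → J
S(18): 18+25=43≡17 → R
A(0): 0+25=25 → Z
D(3): 3+25=28≡2 → C
A(0): 0+25=25 → Z
Y(24): 24+25=49≡23 → X
P(15): 15+25=40≡14 → O
Q(16): 16+25=41≡15 → P
S(18): 18+25=43≡17 → R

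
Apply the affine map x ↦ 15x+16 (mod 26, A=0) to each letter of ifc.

gnu

i(8): 15·8+16=136≡6 → g
f(5): 15·5+16=91≡13 → n
c(2): 15·2+16=46≡20 → u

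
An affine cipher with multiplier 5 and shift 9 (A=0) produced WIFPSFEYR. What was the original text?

The inverse of 5 mod 26 is 21, since 5·21=105≡1. Apply D(y)=21·(y−9) mod 26:
W(22): 21·(22−9)=273≡13 → N
I(8): 21·(8−9)=-21≡5 → F
F(5): 21·(5−9)=-84≡20 → U
P(15): 21·(15−9)=126≡22 → W
S(18): 21·(18−9)=189≡7 → H
F(5): 21·(5−9)=-84≡20 → U
E(4): 21·(4−9)=-105≡25 → Z
Y(24): 21·(24−9)=315≡3 → D
R(17): 21·(17−9)=168≡12 → M

NFUWHUZDM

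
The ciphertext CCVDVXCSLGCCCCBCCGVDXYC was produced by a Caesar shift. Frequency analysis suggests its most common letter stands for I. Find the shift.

The most frequent ciphertext letter is C (appears 10 times).
C is position 2; I is position 8.
Shift = -6≡20.

20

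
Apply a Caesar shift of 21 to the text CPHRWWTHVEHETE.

XKCMRROCQZCZOZ

C(2): 2+21=23 → X
P(15): 15+21=36≡10 → K
H(7): 7+21=28≡2 → C
R(17): 17+21=38≡12 → M
W(22): 22+21=43≡17 → R
W(22): 22+21=43≡17 → R
T(19): 19+21=40≡14 → O
H(7): 7+21=28≡2 → C
V(21): 21+21=42≡16 → Q
E(4): 4+21=25 → Z
H(7): 7+21=28≡2 → C
E(4): 4+21=25 → Z
T(19): 19+21=40≡14 → O
E(4): 4+21=25 → Z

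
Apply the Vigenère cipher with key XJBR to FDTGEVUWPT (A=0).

Repeat the key across the message: XJBRXJBRXJ
F(5)+X(23): 28≡2 → C
D(3)+J(9): 12 → M
T(19)+B(1): 20 → U
G(6)+R(17): 23 → X
E(4)+X(23): 27≡1 → B
V(21)+J(9): 30≡4 → E
U(20)+B(1): 21 → V
W(22)+R(17): 39≡13 → N
P(15)+X(23): 38≡12 → M
T(19)+J(9): 28≡2 → C

CMUXBEVNMC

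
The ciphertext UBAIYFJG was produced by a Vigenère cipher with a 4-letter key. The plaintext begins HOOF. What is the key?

NNMD

Subtract each crib letter from the matching ciphertext letter (mod 26):
U(20)−H(7)=13 → N
B(1)−O(14)=-13≡13 → N
A(0)−O(14)=-14≡12 → M
I(8)−F(5)=3 → D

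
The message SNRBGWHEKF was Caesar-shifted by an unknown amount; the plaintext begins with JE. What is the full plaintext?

JEISXNYVBW

From the crib: S(18)−J(9)=9, so the shift is 9.
Subtract 9 from each ciphertext letter:
S(18): 18−9=9 → J
N(13): 13−9=4 → E
R(17): 17−9=8 → I
B(1): 1−9=-8≡18 → S
G(6): 6−9=-3≡23 → X
W(22): 22−9=13 → N
H(7): 7−9=-2≡24 → Y
E(4): 4−9=-5≡21 → V
K(10): 10−9=1 → B
F(5): 5−9=-4≡22 → W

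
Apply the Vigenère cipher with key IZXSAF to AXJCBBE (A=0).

Repeat the key across the message: IZXSAFI
A(0)+I(8): 8 → I
X(23)+Z(25): 48≡22 → W
J(9)+X(23): 32≡6 → G
C(2)+S(18): 20 → U
B(1)+A(0): 1 → B
B(1)+F(5): 6 → G
E(4)+I(8): 12 → M

IWGUBGM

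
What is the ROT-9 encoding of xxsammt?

ggbjvvc

x(23): 23+9=32≡6 → g
x(23): 23+9=32≡6 → g
s(18): 18+9=27≡1 → b
a(0): 0+9=9 → j
m(12): 12+9=21 → v
m(12): 12+9=21 → v
t(19): 19+9=28≡2 → c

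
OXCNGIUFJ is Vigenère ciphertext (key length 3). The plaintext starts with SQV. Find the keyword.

Subtract each crib letter from the matching ciphertext letter (mod 26):
O(14)−S(18)=-4≡22 → W
X(23)−Q(16)=7 → H
C(2)−V(21)=-19≡7 → H

WHH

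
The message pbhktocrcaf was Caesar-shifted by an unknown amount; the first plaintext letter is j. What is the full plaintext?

From the crib: p(15)−j(9)=6, so the shift is 6.
Subtract 6 from each ciphertext letter:
p(15): 15−6=9 → j
b(1): 1−6=-5≡21 → v
h(7): 7−6=1 → b
k(10): 10−6=4 → e
t(19): 19−6=13 → n
o(14): 14−6=8 → i
c(2): 2−6=-4≡22 → w
r(17): 17−6=11 → l
c(2): 2−6=-4≡22 → w
a(0): 0−6=-6≡20 → u
f(5): 5−6=-1≡25 → z

jvbeniwlwuz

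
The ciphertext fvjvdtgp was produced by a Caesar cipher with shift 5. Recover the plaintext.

aqeqyobk

f(5): 5−5=0 → a
v(21): 21−5=16 → q
j(9): 9−5=4 → e
v(21): 21−5=16 → q
d(3): 3−5=-2≡24 → y
t(19): 19−5=14 → o
g(6): 6−5=1 → b
p(15): 15−5=10 → k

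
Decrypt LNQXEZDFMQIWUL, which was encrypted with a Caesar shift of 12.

ZBELSNRTAEWKIZ

L(11): 11−12=-1≡25 → Z
N(13): 13−12=1 → B
Q(16): 16−12=4 → E
X(23): 23−12=11 → L
E(4): 4−12=-8≡18 → S
Z(25): 25−12=13 → N
D(3): 3−12=-9≡17 → R
F(5): 5−12=-7≡19 → T
M(12): 12−12=0 → A
Q(16): 16−12=4 → E
I(8): 8−12=-4≡22 → W
W(22): 22−12=10 → K
U(20): 20−12=8 → I
L(11): 11−12=-1≡25 → Z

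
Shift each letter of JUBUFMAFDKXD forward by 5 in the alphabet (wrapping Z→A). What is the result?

J(9): 9+5=14 → O
U(20): 20+5=25 → Z
B(1): 1+5=6 → G
U(20): 20+5=25 → Z
F(5): 5+5=10 → K
M(12): 12+5=17 → R
A(0): 0+5=5 → F
F(5): 5+5=10 → K
D(3): 3+5=8 → I
K(10): 10+5=15 → P
X(23): 23+5=28≡2 → C
D(3): 3+5=8 → I

OZGZKRFKIPCI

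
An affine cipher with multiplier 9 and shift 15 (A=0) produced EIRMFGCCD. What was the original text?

The inverse of 9 mod 26 is 3, since 9·3=27≡1. Apply D(y)=3·(y−15) mod 26:
E(4): 3·(4−15)=-33≡19 → T
I(8): 3·(8−15)=-21≡5 → F
R(17): 3·(17−15)=6 → G
M(12): 3·(12−15)=-9≡17 → R
F(5): 3·(5−15)=-30≡22 → W
G(6): 3·(6−15)=-27≡25 → Z
C(2): 3·(2−15)=-39≡13 → N
C(2): 3·(2−15)=-39≡13 → N
D(3): 3·(3−15)=-36≡16 → Q

TFGRWZNNQ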